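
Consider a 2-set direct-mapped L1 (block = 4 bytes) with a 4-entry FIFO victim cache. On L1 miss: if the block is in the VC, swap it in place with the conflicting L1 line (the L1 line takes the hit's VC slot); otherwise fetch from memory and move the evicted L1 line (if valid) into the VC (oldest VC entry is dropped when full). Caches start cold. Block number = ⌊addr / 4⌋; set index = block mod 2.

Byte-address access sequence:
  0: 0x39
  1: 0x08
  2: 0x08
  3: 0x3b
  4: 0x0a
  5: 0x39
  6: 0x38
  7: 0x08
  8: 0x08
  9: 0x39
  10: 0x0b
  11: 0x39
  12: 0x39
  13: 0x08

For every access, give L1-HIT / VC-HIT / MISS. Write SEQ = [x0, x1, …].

SEQ = [MISS, MISS, L1-HIT, VC-HIT, VC-HIT, VC-HIT, L1-HIT, VC-HIT, L1-HIT, VC-HIT, VC-HIT, VC-HIT, L1-HIT, VC-HIT]

#0 0x39→b14/s0 MISS; vc=[]
#1 0x8→b2/s0 MISS; vc=[14]
#2 0x8→b2/s0 L1-HIT; vc=[14]
#3 0x3b→b14/s0 VC-HIT; vc=[2]
#4 0xa→b2/s0 VC-HIT; vc=[14]
#5 0x39→b14/s0 VC-HIT; vc=[2]
#6 0x38→b14/s0 L1-HIT; vc=[2]
#7 0x8→b2/s0 VC-HIT; vc=[14]
#8 0x8→b2/s0 L1-HIT; vc=[14]
#9 0x39→b14/s0 VC-HIT; vc=[2]
#10 0xb→b2/s0 VC-HIT; vc=[14]
#11 0x39→b14/s0 VC-HIT; vc=[2]
#12 0x39→b14/s0 L1-HIT; vc=[2]
#13 0x8→b2/s0 VC-HIT; vc=[14]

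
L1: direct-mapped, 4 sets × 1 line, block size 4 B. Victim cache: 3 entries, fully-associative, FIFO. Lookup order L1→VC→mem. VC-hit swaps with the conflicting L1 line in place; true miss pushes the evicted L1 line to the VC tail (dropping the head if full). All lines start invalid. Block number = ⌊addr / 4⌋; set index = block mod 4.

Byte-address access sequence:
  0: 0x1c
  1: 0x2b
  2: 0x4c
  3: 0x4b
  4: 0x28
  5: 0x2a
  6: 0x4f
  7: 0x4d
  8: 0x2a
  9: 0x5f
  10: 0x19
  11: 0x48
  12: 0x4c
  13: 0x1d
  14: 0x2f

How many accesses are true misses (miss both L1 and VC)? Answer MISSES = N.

MISSES = 8

0: 0x1c (blk 7, set 3) → MISS  vc=[]
1: 0x2b (blk 10, set 2) → MISS  vc=[]
2: 0x4c (blk 19, set 3) → MISS  vc=[7]
3: 0x4b (blk 18, set 2) → MISS  vc=[7, 10]
4: 0x28 (blk 10, set 2) → VC-HIT  vc=[7, 18]
5: 0x2a (blk 10, set 2) → L1-HIT  vc=[7, 18]
6: 0x4f (blk 19, set 3) → L1-HIT  vc=[7, 18]
7: 0x4d (blk 19, set 3) → L1-HIT  vc=[7, 18]
8: 0x2a (blk 10, set 2) → L1-HIT  vc=[7, 18]
9: 0x5f (blk 23, set 3) → MISS  vc=[7, 18, 19]
10: 0x19 (blk 6, set 2) → MISS  vc=[18, 19, 10]
11: 0x48 (blk 18, set 2) → VC-HIT  vc=[6, 19, 10]
12: 0x4c (blk 19, set 3) → VC-HIT  vc=[6, 23, 10]
13: 0x1d (blk 7, set 3) → MISS  vc=[23, 10, 19]
14: 0x2f (blk 11, set 3) → MISS  vc=[10, 19, 7]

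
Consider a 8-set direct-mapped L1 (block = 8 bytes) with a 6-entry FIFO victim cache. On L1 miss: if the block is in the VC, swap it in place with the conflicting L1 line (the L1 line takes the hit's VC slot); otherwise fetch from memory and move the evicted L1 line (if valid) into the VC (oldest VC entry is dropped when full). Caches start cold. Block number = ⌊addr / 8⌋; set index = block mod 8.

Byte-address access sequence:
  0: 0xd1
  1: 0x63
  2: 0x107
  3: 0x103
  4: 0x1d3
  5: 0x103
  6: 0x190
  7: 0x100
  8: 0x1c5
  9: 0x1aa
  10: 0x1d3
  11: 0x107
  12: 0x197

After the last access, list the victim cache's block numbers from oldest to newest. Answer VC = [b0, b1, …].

VC = [26, 58, 56]

0: 0xd1 (blk 26, set 2) → MISS  vc=[]
1: 0x63 (blk 12, set 4) → MISS  vc=[]
2: 0x107 (blk 32, set 0) → MISS  vc=[]
3: 0x103 (blk 32, set 0) → L1-HIT  vc=[]
4: 0x1d3 (blk 58, set 2) → MISS  vc=[26]
5: 0x103 (blk 32, set 0) → L1-HIT  vc=[26]
6: 0x190 (blk 50, set 2) → MISS  vc=[26, 58]
7: 0x100 (blk 32, set 0) → L1-HIT  vc=[26, 58]
8: 0x1c5 (blk 56, set 0) → MISS  vc=[26, 58, 32]
9: 0x1aa (blk 53, set 5) → MISS  vc=[26, 58, 32]
10: 0x1d3 (blk 58, set 2) → VC-HIT  vc=[26, 50, 32]
11: 0x107 (blk 32, set 0) → VC-HIT  vc=[26, 50, 56]
12: 0x197 (blk 50, set 2) → VC-HIT  vc=[26, 58, 56]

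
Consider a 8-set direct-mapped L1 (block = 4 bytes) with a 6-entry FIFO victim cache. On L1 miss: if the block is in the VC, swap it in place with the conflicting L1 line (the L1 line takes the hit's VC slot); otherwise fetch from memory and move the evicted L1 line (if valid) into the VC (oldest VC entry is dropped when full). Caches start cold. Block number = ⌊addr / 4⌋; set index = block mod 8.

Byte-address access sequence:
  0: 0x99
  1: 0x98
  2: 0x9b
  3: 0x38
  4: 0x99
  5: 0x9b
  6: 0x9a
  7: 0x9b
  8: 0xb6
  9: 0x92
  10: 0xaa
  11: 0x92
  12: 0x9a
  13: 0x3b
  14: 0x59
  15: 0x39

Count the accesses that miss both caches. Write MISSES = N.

0: 0x99 (blk 38, set 6) → MISS  vc=[]
1: 0x98 (blk 38, set 6) → L1-HIT  vc=[]
2: 0x9b (blk 38, set 6) → L1-HIT  vc=[]
3: 0x38 (blk 14, set 6) → MISS  vc=[38]
4: 0x99 (blk 38, set 6) → VC-HIT  vc=[14]
5: 0x9b (blk 38, set 6) → L1-HIT  vc=[14]
6: 0x9a (blk 38, set 6) → L1-HIT  vc=[14]
7: 0x9b (blk 38, set 6) → L1-HIT  vc=[14]
8: 0xb6 (blk 45, set 5) → MISS  vc=[14]
9: 0x92 (blk 36, set 4) → MISS  vc=[14]
10: 0xaa (blk 42, set 2) → MISS  vc=[14]
11: 0x92 (blk 36, set 4) → L1-HIT  vc=[14]
12: 0x9a (blk 38, set 6) → L1-HIT  vc=[14]
13: 0x3b (blk 14, set 6) → VC-HIT  vc=[38]
14: 0x59 (blk 22, set 6) → MISS  vc=[38, 14]
15: 0x39 (blk 14, set 6) → VC-HIT  vc=[38, 22]

MISSES = 6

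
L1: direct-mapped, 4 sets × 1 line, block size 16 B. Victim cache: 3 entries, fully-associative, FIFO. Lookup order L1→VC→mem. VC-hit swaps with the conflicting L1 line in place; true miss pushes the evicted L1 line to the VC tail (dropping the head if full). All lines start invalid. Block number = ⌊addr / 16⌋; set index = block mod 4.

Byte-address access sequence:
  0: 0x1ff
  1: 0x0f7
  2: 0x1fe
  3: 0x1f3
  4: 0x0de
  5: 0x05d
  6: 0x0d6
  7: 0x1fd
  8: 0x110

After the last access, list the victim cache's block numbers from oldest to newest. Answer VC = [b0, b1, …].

  [0] addr=0x1ff blk=31 s=3: MISS | VC []
  [1] addr=0xf7 blk=15 s=3: MISS | VC [31]
  [2] addr=0x1fe blk=31 s=3: VC-HIT | VC [15]
  [3] addr=0x1f3 blk=31 s=3: L1-HIT | VC [15]
  [4] addr=0xde blk=13 s=1: MISS | VC [15]
  [5] addr=0x5d blk=5 s=1: MISS | VC [15, 13]
  [6] addr=0xd6 blk=13 s=1: VC-HIT | VC [15, 5]
  [7] addr=0x1fd blk=31 s=3: L1-HIT | VC [15, 5]
  [8] addr=0x110 blk=17 s=1: MISS | VC [15, 5, 13]

VC = [15, 5, 13]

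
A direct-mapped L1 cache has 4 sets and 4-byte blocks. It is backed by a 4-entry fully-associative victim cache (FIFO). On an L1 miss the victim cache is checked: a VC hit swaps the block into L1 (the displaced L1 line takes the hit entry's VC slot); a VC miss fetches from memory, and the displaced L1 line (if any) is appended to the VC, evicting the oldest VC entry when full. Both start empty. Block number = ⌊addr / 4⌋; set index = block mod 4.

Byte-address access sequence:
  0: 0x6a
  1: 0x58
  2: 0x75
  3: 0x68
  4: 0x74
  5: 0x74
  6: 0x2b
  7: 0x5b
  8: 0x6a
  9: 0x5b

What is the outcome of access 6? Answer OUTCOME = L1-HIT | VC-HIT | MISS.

  [0] addr=0x6a blk=26 s=2: MISS | VC []
  [1] addr=0x58 blk=22 s=2: MISS | VC [26]
  [2] addr=0x75 blk=29 s=1: MISS | VC [26]
  [3] addr=0x68 blk=26 s=2: VC-HIT | VC [22]
  [4] addr=0x74 blk=29 s=1: L1-HIT | VC [22]
  [5] addr=0x74 blk=29 s=1: L1-HIT | VC [22]
  [6] addr=0x2b blk=10 s=2: MISS | VC [22, 26]
  [7] addr=0x5b blk=22 s=2: VC-HIT | VC [10, 26]
  [8] addr=0x6a blk=26 s=2: VC-HIT | VC [10, 22]
  [9] addr=0x5b blk=22 s=2: VC-HIT | VC [10, 26]

OUTCOME = MISS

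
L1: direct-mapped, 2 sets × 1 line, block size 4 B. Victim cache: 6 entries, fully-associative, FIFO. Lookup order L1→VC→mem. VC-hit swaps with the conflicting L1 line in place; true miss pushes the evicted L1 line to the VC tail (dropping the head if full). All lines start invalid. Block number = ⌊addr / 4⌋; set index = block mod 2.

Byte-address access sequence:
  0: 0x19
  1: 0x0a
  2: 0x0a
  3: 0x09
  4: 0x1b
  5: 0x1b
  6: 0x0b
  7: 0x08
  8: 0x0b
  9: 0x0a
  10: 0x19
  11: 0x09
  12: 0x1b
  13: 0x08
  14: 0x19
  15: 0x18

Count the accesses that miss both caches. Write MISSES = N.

MISSES = 2

#0 0x19→b6/s0 MISS; vc=[]
#1 0xa→b2/s0 MISS; vc=[6]
#2 0xa→b2/s0 L1-HIT; vc=[6]
#3 0x9→b2/s0 L1-HIT; vc=[6]
#4 0x1b→b6/s0 VC-HIT; vc=[2]
#5 0x1b→b6/s0 L1-HIT; vc=[2]
#6 0xb→b2/s0 VC-HIT; vc=[6]
#7 0x8→b2/s0 L1-HIT; vc=[6]
#8 0xb→b2/s0 L1-HIT; vc=[6]
#9 0xa→b2/s0 L1-HIT; vc=[6]
#10 0x19→b6/s0 VC-HIT; vc=[2]
#11 0x9→b2/s0 VC-HIT; vc=[6]
#12 0x1b→b6/s0 VC-HIT; vc=[2]
#13 0x8→b2/s0 VC-HIT; vc=[6]
#14 0x19→b6/s0 VC-HIT; vc=[2]
#15 0x18→b6/s0 L1-HIT; vc=[2]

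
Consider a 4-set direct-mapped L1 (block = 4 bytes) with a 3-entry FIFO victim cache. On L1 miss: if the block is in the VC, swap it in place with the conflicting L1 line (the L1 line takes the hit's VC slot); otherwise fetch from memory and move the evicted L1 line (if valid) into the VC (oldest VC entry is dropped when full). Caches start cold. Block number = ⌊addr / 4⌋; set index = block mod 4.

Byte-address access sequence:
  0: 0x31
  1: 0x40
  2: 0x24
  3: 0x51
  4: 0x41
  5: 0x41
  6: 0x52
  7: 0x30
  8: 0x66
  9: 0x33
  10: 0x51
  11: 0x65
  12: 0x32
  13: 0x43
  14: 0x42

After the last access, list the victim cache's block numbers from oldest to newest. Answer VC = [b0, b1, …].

#0 0x31→b12/s0 MISS; vc=[]
#1 0x40→b16/s0 MISS; vc=[12]
#2 0x24→b9/s1 MISS; vc=[12]
#3 0x51→b20/s0 MISS; vc=[12,16]
#4 0x41→b16/s0 VC-HIT; vc=[12,20]
#5 0x41→b16/s0 L1-HIT; vc=[12,20]
#6 0x52→b20/s0 VC-HIT; vc=[12,16]
#7 0x30→b12/s0 VC-HIT; vc=[20,16]
#8 0x66→b25/s1 MISS; vc=[20,16,9]
#9 0x33→b12/s0 L1-HIT; vc=[20,16,9]
#10 0x51→b20/s0 VC-HIT; vc=[12,16,9]
#11 0x65→b25/s1 L1-HIT; vc=[12,16,9]
#12 0x32→b12/s0 VC-HIT; vc=[20,16,9]
#13 0x43→b16/s0 VC-HIT; vc=[20,12,9]
#14 0x42→b16/s0 L1-HIT; vc=[20,12,9]

VC = [20, 12, 9]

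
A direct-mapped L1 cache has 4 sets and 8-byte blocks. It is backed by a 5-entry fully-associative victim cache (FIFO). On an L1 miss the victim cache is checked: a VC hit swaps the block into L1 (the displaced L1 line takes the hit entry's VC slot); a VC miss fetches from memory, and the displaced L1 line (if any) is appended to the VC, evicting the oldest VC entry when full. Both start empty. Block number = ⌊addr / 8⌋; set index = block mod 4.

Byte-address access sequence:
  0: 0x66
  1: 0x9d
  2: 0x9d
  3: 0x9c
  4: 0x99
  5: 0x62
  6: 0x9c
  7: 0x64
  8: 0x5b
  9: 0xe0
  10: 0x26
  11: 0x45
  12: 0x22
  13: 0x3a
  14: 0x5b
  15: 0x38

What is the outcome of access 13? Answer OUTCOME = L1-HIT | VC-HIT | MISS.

OUTCOME = MISS

0: 0x66 (blk 12, set 0) → MISS  vc=[]
1: 0x9d (blk 19, set 3) → MISS  vc=[]
2: 0x9d (blk 19, set 3) → L1-HIT  vc=[]
3: 0x9c (blk 19, set 3) → L1-HIT  vc=[]
4: 0x99 (blk 19, set 3) → L1-HIT  vc=[]
5: 0x62 (blk 12, set 0) → L1-HIT  vc=[]
6: 0x9c (blk 19, set 3) → L1-HIT  vc=[]
7: 0x64 (blk 12, set 0) → L1-HIT  vc=[]
8: 0x5b (blk 11, set 3) → MISS  vc=[19]
9: 0xe0 (blk 28, set 0) → MISS  vc=[19, 12]
10: 0x26 (blk 4, set 0) → MISS  vc=[19, 12, 28]
11: 0x45 (blk 8, set 0) → MISS  vc=[19, 12, 28, 4]
12: 0x22 (blk 4, set 0) → VC-HIT  vc=[19, 12, 28, 8]
13: 0x3a (blk 7, set 3) → MISS  vc=[19, 12, 28, 8, 11]
14: 0x5b (blk 11, set 3) → VC-HIT  vc=[19, 12, 28, 8, 7]
15: 0x38 (blk 7, set 3) → VC-HIT  vc=[19, 12, 28, 8, 11]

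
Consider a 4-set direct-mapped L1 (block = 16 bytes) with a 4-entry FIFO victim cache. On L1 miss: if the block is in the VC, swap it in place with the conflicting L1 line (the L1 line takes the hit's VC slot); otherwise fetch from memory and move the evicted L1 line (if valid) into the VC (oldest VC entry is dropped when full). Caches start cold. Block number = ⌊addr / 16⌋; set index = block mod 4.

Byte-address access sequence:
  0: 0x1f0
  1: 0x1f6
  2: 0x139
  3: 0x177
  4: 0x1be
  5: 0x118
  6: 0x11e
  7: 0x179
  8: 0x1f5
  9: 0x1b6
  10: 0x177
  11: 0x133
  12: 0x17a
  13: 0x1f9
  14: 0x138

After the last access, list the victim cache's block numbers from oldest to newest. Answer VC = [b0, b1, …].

#0 0x1f0→b31/s3 MISS; vc=[]
#1 0x1f6→b31/s3 L1-HIT; vc=[]
#2 0x139→b19/s3 MISS; vc=[31]
#3 0x177→b23/s3 MISS; vc=[31,19]
#4 0x1be→b27/s3 MISS; vc=[31,19,23]
#5 0x118→b17/s1 MISS; vc=[31,19,23]
#6 0x11e→b17/s1 L1-HIT; vc=[31,19,23]
#7 0x179→b23/s3 VC-HIT; vc=[31,19,27]
#8 0x1f5→b31/s3 VC-HIT; vc=[23,19,27]
#9 0x1b6→b27/s3 VC-HIT; vc=[23,19,31]
#10 0x177→b23/s3 VC-HIT; vc=[27,19,31]
#11 0x133→b19/s3 VC-HIT; vc=[27,23,31]
#12 0x17a→b23/s3 VC-HIT; vc=[27,19,31]
#13 0x1f9→b31/s3 VC-HIT; vc=[27,19,23]
#14 0x138→b19/s3 VC-HIT; vc=[27,31,23]

VC = [27, 31, 23]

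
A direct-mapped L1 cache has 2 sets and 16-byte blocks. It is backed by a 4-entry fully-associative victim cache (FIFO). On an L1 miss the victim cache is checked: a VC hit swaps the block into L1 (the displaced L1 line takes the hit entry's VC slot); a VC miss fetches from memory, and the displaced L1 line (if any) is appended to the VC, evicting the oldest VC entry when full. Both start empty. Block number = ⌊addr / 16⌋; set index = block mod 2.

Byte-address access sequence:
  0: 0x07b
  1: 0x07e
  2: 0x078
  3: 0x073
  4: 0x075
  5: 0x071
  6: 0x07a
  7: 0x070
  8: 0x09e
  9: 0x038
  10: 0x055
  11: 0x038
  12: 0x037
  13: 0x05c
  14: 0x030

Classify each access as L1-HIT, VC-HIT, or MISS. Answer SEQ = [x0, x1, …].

SEQ = [MISS, L1-HIT, L1-HIT, L1-HIT, L1-HIT, L1-HIT, L1-HIT, L1-HIT, MISS, MISS, MISS, VC-HIT, L1-HIT, VC-HIT, VC-HIT]

0: 0x7b (blk 7, set 1) → MISS  vc=[]
1: 0x7e (blk 7, set 1) → L1-HIT  vc=[]
2: 0x78 (blk 7, set 1) → L1-HIT  vc=[]
3: 0x73 (blk 7, set 1) → L1-HIT  vc=[]
4: 0x75 (blk 7, set 1) → L1-HIT  vc=[]
5: 0x71 (blk 7, set 1) → L1-HIT  vc=[]
6: 0x7a (blk 7, set 1) → L1-HIT  vc=[]
7: 0x70 (blk 7, set 1) → L1-HIT  vc=[]
8: 0x9e (blk 9, set 1) → MISS  vc=[7]
9: 0x38 (blk 3, set 1) → MISS  vc=[7, 9]
10: 0x55 (blk 5, set 1) → MISS  vc=[7, 9, 3]
11: 0x38 (blk 3, set 1) → VC-HIT  vc=[7, 9, 5]
12: 0x37 (blk 3, set 1) → L1-HIT  vc=[7, 9, 5]
13: 0x5c (blk 5, set 1) → VC-HIT  vc=[7, 9, 3]
14: 0x30 (blk 3, set 1) → VC-HIT  vc=[7, 9, 5]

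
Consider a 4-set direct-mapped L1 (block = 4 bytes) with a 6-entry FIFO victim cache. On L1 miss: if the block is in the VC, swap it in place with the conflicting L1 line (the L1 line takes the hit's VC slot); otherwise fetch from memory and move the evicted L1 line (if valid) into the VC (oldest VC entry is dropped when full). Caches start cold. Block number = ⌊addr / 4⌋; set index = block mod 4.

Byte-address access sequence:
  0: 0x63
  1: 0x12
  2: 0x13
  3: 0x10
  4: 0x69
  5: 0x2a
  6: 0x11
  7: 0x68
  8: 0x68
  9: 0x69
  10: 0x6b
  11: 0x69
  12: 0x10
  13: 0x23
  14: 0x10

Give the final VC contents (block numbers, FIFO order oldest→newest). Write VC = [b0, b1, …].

0: 0x63 (blk 24, set 0) → MISS  vc=[]
1: 0x12 (blk 4, set 0) → MISS  vc=[24]
2: 0x13 (blk 4, set 0) → L1-HIT  vc=[24]
3: 0x10 (blk 4, set 0) → L1-HIT  vc=[24]
4: 0x69 (blk 26, set 2) → MISS  vc=[24]
5: 0x2a (blk 10, set 2) → MISS  vc=[24, 26]
6: 0x11 (blk 4, set 0) → L1-HIT  vc=[24, 26]
7: 0x68 (blk 26, set 2) → VC-HIT  vc=[24, 10]
8: 0x68 (blk 26, set 2) → L1-HIT  vc=[24, 10]
9: 0x69 (blk 26, set 2) → L1-HIT  vc=[24, 10]
10: 0x6b (blk 26, set 2) → L1-HIT  vc=[24, 10]
11: 0x69 (blk 26, set 2) → L1-HIT  vc=[24, 10]
12: 0x10 (blk 4, set 0) → L1-HIT  vc=[24, 10]
13: 0x23 (blk 8, set 0) → MISS  vc=[24, 10, 4]
14: 0x10 (blk 4, set 0) → VC-HIT  vc=[24, 10, 8]

VC = [24, 10, 8]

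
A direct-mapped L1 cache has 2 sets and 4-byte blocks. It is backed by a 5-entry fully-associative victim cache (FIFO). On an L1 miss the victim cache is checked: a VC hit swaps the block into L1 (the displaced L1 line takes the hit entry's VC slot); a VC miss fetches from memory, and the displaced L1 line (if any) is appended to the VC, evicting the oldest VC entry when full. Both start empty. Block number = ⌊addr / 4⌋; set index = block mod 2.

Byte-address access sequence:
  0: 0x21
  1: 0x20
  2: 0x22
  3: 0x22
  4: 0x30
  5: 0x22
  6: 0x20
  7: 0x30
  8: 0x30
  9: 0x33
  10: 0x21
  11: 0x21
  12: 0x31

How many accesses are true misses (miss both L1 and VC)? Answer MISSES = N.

  [0] addr=0x21 blk=8 s=0: MISS | VC []
  [1] addr=0x20 blk=8 s=0: L1-HIT | VC []
  [2] addr=0x22 blk=8 s=0: L1-HIT | VC []
  [3] addr=0x22 blk=8 s=0: L1-HIT | VC []
  [4] addr=0x30 blk=12 s=0: MISS | VC [8]
  [5] addr=0x22 blk=8 s=0: VC-HIT | VC [12]
  [6] addr=0x20 blk=8 s=0: L1-HIT | VC [12]
  [7] addr=0x30 blk=12 s=0: VC-HIT | VC [8]
  [8] addr=0x30 blk=12 s=0: L1-HIT | VC [8]
  [9] addr=0x33 blk=12 s=0: L1-HIT | VC [8]
  [10] addr=0x21 blk=8 s=0: VC-HIT | VC [12]
  [11] addr=0x21 blk=8 s=0: L1-HIT | VC [12]
  [12] addr=0x31 blk=12 s=0: VC-HIT | VC [8]

MISSES = 2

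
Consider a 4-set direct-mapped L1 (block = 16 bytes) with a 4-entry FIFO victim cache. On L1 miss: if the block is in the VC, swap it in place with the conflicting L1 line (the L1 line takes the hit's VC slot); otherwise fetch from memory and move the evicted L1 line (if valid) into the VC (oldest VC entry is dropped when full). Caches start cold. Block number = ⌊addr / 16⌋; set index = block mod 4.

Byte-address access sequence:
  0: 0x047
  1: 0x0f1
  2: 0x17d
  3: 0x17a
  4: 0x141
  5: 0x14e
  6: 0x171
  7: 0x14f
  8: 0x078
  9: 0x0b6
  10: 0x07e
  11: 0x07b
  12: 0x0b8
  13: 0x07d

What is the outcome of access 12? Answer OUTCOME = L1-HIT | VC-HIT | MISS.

  [0] addr=0x47 blk=4 s=0: MISS | VC []
  [1] addr=0xf1 blk=15 s=3: MISS | VC []
  [2] addr=0x17d blk=23 s=3: MISS | VC [15]
  [3] addr=0x17a blk=23 s=3: L1-HIT | VC [15]
  [4] addr=0x141 blk=20 s=0: MISS | VC [15, 4]
  [5] addr=0x14e blk=20 s=0: L1-HIT | VC [15, 4]
  [6] addr=0x171 blk=23 s=3: L1-HIT | VC [15, 4]
  [7] addr=0x14f blk=20 s=0: L1-HIT | VC [15, 4]
  [8] addr=0x78 blk=7 s=3: MISS | VC [15, 4, 23]
  [9] addr=0xb6 blk=11 s=3: MISS | VC [15, 4, 23, 7]
  [10] addr=0x7e blk=7 s=3: VC-HIT | VC [15, 4, 23, 11]
  [11] addr=0x7b blk=7 s=3: L1-HIT | VC [15, 4, 23, 11]
  [12] addr=0xb8 blk=11 s=3: VC-HIT | VC [15, 4, 23, 7]
  [13] addr=0x7d blk=7 s=3: VC-HIT | VC [15, 4, 23, 11]

OUTCOME = VC-HIT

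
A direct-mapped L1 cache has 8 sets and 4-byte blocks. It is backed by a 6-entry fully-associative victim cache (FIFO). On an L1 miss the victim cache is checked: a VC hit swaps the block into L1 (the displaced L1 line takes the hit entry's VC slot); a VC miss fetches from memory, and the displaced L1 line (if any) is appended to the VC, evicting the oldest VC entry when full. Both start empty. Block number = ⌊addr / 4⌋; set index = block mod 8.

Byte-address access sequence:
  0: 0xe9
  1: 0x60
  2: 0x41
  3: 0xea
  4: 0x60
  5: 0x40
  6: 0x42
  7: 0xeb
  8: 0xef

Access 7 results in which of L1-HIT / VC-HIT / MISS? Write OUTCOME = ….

OUTCOME = L1-HIT

#0 0xe9→b58/s2 MISS; vc=[]
#1 0x60→b24/s0 MISS; vc=[]
#2 0x41→b16/s0 MISS; vc=[24]
#3 0xea→b58/s2 L1-HIT; vc=[24]
#4 0x60→b24/s0 VC-HIT; vc=[16]
#5 0x40→b16/s0 VC-HIT; vc=[24]
#6 0x42→b16/s0 L1-HIT; vc=[24]
#7 0xeb→b58/s2 L1-HIT; vc=[24]
#8 0xef→b59/s3 MISS; vc=[24]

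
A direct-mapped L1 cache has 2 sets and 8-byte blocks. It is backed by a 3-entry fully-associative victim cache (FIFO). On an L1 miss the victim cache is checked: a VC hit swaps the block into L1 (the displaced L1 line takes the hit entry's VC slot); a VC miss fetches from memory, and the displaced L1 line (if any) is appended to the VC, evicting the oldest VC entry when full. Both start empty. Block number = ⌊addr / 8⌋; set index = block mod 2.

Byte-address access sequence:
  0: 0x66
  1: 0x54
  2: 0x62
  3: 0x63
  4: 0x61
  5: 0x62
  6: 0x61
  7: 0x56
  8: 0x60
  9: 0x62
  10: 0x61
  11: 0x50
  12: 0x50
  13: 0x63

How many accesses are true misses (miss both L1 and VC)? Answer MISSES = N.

  [0] addr=0x66 blk=12 s=0: MISS | VC []
  [1] addr=0x54 blk=10 s=0: MISS | VC [12]
  [2] addr=0x62 blk=12 s=0: VC-HIT | VC [10]
  [3] addr=0x63 blk=12 s=0: L1-HIT | VC [10]
  [4] addr=0x61 blk=12 s=0: L1-HIT | VC [10]
  [5] addr=0x62 blk=12 s=0: L1-HIT | VC [10]
  [6] addr=0x61 blk=12 s=0: L1-HIT | VC [10]
  [7] addr=0x56 blk=10 s=0: VC-HIT | VC [12]
  [8] addr=0x60 blk=12 s=0: VC-HIT | VC [10]
  [9] addr=0x62 blk=12 s=0: L1-HIT | VC [10]
  [10] addr=0x61 blk=12 s=0: L1-HIT | VC [10]
  [11] addr=0x50 blk=10 s=0: VC-HIT | VC [12]
  [12] addr=0x50 blk=10 s=0: L1-HIT | VC [12]
  [13] addr=0x63 blk=12 s=0: VC-HIT | VC [10]

MISSES = 2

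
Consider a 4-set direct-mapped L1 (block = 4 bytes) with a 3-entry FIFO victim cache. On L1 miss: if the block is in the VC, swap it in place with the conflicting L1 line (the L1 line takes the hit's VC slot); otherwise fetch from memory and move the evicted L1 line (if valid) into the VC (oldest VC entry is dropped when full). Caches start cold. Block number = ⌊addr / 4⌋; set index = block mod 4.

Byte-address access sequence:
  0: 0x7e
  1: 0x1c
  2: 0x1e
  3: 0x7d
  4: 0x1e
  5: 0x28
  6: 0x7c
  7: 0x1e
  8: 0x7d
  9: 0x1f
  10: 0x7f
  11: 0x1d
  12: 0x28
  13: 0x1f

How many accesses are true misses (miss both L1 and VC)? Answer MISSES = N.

MISSES = 3

#0 0x7e→b31/s3 MISS; vc=[]
#1 0x1c→b7/s3 MISS; vc=[31]
#2 0x1e→b7/s3 L1-HIT; vc=[31]
#3 0x7d→b31/s3 VC-HIT; vc=[7]
#4 0x1e→b7/s3 VC-HIT; vc=[31]
#5 0x28→b10/s2 MISS; vc=[31]
#6 0x7c→b31/s3 VC-HIT; vc=[7]
#7 0x1e→b7/s3 VC-HIT; vc=[31]
#8 0x7d→b31/s3 VC-HIT; vc=[7]
#9 0x1f→b7/s3 VC-HIT; vc=[31]
#10 0x7f→b31/s3 VC-HIT; vc=[7]
#11 0x1d→b7/s3 VC-HIT; vc=[31]
#12 0x28→b10/s2 L1-HIT; vc=[31]
#13 0x1f→b7/s3 L1-HIT; vc=[31]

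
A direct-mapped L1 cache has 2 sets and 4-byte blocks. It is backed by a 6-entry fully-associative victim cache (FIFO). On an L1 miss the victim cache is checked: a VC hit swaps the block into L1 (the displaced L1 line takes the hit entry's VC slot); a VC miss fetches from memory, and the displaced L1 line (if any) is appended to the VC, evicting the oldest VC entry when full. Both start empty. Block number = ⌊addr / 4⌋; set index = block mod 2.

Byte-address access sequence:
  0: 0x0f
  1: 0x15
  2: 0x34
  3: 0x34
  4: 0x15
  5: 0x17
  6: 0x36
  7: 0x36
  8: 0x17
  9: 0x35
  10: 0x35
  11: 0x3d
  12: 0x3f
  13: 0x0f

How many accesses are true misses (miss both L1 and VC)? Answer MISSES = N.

MISSES = 4

  [0] addr=0xf blk=3 s=1: MISS | VC []
  [1] addr=0x15 blk=5 s=1: MISS | VC [3]
  [2] addr=0x34 blk=13 s=1: MISS | VC [3, 5]
  [3] addr=0x34 blk=13 s=1: L1-HIT | VC [3, 5]
  [4] addr=0x15 blk=5 s=1: VC-HIT | VC [3, 13]
  [5] addr=0x17 blk=5 s=1: L1-HIT | VC [3, 13]
  [6] addr=0x36 blk=13 s=1: VC-HIT | VC [3, 5]
  [7] addr=0x36 blk=13 s=1: L1-HIT | VC [3, 5]
  [8] addr=0x17 blk=5 s=1: VC-HIT | VC [3, 13]
  [9] addr=0x35 blk=13 s=1: VC-HIT | VC [3, 5]
  [10] addr=0x35 blk=13 s=1: L1-HIT | VC [3, 5]
  [11] addr=0x3d blk=15 s=1: MISS | VC [3, 5, 13]
  [12] addr=0x3f blk=15 s=1: L1-HIT | VC [3, 5, 13]
  [13] addr=0xf blk=3 s=1: VC-HIT | VC [15, 5, 13]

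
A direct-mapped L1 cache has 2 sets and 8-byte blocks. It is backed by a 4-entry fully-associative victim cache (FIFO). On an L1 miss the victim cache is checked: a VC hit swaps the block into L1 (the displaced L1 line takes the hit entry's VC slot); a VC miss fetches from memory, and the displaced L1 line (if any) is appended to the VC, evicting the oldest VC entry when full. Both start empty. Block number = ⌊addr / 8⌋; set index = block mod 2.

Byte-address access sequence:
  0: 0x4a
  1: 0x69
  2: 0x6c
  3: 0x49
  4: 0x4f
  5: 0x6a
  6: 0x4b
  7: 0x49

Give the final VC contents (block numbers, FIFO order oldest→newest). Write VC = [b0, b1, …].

#0 0x4a→b9/s1 MISS; vc=[]
#1 0x69→b13/s1 MISS; vc=[9]
#2 0x6c→b13/s1 L1-HIT; vc=[9]
#3 0x49→b9/s1 VC-HIT; vc=[13]
#4 0x4f→b9/s1 L1-HIT; vc=[13]
#5 0x6a→b13/s1 VC-HIT; vc=[9]
#6 0x4b→b9/s1 VC-HIT; vc=[13]
#7 0x49→b9/s1 L1-HIT; vc=[13]

VC = [13]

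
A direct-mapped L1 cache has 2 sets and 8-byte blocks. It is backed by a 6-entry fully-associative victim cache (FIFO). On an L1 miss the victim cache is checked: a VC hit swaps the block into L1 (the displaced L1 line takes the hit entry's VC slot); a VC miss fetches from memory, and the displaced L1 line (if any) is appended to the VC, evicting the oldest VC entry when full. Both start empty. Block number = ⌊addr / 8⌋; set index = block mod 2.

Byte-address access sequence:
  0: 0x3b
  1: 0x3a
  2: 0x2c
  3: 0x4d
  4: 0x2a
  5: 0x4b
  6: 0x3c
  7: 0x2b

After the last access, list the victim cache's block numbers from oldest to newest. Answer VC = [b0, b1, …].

  [0] addr=0x3b blk=7 s=1: MISS | VC []
  [1] addr=0x3a blk=7 s=1: L1-HIT | VC []
  [2] addr=0x2c blk=5 s=1: MISS | VC [7]
  [3] addr=0x4d blk=9 s=1: MISS | VC [7, 5]
  [4] addr=0x2a blk=5 s=1: VC-HIT | VC [7, 9]
  [5] addr=0x4b blk=9 s=1: VC-HIT | VC [7, 5]
  [6] addr=0x3c blk=7 s=1: VC-HIT | VC [9, 5]
  [7] addr=0x2b blk=5 s=1: VC-HIT | VC [9, 7]

VC = [9, 7]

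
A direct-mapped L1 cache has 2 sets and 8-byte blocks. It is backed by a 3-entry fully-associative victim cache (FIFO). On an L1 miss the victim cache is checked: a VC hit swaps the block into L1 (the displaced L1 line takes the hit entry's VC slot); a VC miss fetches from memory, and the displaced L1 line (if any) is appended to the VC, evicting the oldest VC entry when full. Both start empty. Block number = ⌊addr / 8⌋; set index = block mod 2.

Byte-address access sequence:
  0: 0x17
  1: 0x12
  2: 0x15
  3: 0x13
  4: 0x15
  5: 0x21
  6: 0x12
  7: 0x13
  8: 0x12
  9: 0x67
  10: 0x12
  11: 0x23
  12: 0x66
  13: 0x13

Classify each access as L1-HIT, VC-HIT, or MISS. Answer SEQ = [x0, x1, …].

#0 0x17→b2/s0 MISS; vc=[]
#1 0x12→b2/s0 L1-HIT; vc=[]
#2 0x15→b2/s0 L1-HIT; vc=[]
#3 0x13→b2/s0 L1-HIT; vc=[]
#4 0x15→b2/s0 L1-HIT; vc=[]
#5 0x21→b4/s0 MISS; vc=[2]
#6 0x12→b2/s0 VC-HIT; vc=[4]
#7 0x13→b2/s0 L1-HIT; vc=[4]
#8 0x12→b2/s0 L1-HIT; vc=[4]
#9 0x67→b12/s0 MISS; vc=[4,2]
#10 0x12→b2/s0 VC-HIT; vc=[4,12]
#11 0x23→b4/s0 VC-HIT; vc=[2,12]
#12 0x66→b12/s0 VC-HIT; vc=[2,4]
#13 0x13→b2/s0 VC-HIT; vc=[12,4]

SEQ = [MISS, L1-HIT, L1-HIT, L1-HIT, L1-HIT, MISS, VC-HIT, L1-HIT, L1-HIT, MISS, VC-HIT, VC-HIT, VC-HIT, VC-HIT]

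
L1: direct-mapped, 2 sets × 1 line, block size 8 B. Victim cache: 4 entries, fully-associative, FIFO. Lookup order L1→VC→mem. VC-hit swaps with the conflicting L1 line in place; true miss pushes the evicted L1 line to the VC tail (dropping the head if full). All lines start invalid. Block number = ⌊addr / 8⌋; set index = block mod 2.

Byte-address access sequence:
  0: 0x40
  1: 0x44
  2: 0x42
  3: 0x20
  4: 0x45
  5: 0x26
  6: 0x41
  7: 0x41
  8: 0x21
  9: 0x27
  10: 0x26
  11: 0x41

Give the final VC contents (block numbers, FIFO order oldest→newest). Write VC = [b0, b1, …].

  [0] addr=0x40 blk=8 s=0: MISS | VC []
  [1] addr=0x44 blk=8 s=0: L1-HIT | VC []
  [2] addr=0x42 blk=8 s=0: L1-HIT | VC []
  [3] addr=0x20 blk=4 s=0: MISS | VC [8]
  [4] addr=0x45 blk=8 s=0: VC-HIT | VC [4]
  [5] addr=0x26 blk=4 s=0: VC-HIT | VC [8]
  [6] addr=0x41 blk=8 s=0: VC-HIT | VC [4]
  [7] addr=0x41 blk=8 s=0: L1-HIT | VC [4]
  [8] addr=0x21 blk=4 s=0: VC-HIT | VC [8]
  [9] addr=0x27 blk=4 s=0: L1-HIT | VC [8]
  [10] addr=0x26 blk=4 s=0: L1-HIT | VC [8]
  [11] addr=0x41 blk=8 s=0: VC-HIT | VC [4]

VC = [4]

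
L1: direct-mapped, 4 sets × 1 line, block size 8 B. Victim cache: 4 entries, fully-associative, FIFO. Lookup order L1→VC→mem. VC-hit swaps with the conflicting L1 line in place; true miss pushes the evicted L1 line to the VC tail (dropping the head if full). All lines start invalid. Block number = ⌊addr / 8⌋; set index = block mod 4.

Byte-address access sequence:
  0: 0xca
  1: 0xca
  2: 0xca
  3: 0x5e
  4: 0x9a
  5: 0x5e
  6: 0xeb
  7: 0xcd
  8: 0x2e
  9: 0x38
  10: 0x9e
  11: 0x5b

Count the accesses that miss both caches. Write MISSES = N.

#0 0xca→b25/s1 MISS; vc=[]
#1 0xca→b25/s1 L1-HIT; vc=[]
#2 0xca→b25/s1 L1-HIT; vc=[]
#3 0x5e→b11/s3 MISS; vc=[]
#4 0x9a→b19/s3 MISS; vc=[11]
#5 0x5e→b11/s3 VC-HIT; vc=[19]
#6 0xeb→b29/s1 MISS; vc=[19,25]
#7 0xcd→b25/s1 VC-HIT; vc=[19,29]
#8 0x2e→b5/s1 MISS; vc=[19,29,25]
#9 0x38→b7/s3 MISS; vc=[19,29,25,11]
#10 0x9e→b19/s3 VC-HIT; vc=[7,29,25,11]
#11 0x5b→b11/s3 VC-HIT; vc=[7,29,25,19]

MISSES = 6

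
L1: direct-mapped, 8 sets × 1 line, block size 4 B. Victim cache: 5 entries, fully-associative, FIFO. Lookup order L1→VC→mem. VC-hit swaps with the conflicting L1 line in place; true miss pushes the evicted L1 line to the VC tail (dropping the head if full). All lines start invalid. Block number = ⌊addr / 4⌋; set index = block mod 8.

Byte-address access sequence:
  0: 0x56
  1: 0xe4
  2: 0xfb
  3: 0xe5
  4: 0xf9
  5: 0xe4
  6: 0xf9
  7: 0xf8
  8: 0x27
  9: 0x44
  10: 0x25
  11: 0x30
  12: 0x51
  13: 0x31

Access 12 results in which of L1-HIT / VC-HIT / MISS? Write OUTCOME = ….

  [0] addr=0x56 blk=21 s=5: MISS | VC []
  [1] addr=0xe4 blk=57 s=1: MISS | VC []
  [2] addr=0xfb blk=62 s=6: MISS | VC []
  [3] addr=0xe5 blk=57 s=1: L1-HIT | VC []
  [4] addr=0xf9 blk=62 s=6: L1-HIT | VC []
  [5] addr=0xe4 blk=57 s=1: L1-HIT | VC []
  [6] addr=0xf9 blk=62 s=6: L1-HIT | VC []
  [7] addr=0xf8 blk=62 s=6: L1-HIT | VC []
  [8] addr=0x27 blk=9 s=1: MISS | VC [57]
  [9] addr=0x44 blk=17 s=1: MISS | VC [57, 9]
  [10] addr=0x25 blk=9 s=1: VC-HIT | VC [57, 17]
  [11] addr=0x30 blk=12 s=4: MISS | VC [57, 17]
  [12] addr=0x51 blk=20 s=4: MISS | VC [57, 17, 12]
  [13] addr=0x31 blk=12 s=4: VC-HIT | VC [57, 17, 20]

OUTCOME = MISS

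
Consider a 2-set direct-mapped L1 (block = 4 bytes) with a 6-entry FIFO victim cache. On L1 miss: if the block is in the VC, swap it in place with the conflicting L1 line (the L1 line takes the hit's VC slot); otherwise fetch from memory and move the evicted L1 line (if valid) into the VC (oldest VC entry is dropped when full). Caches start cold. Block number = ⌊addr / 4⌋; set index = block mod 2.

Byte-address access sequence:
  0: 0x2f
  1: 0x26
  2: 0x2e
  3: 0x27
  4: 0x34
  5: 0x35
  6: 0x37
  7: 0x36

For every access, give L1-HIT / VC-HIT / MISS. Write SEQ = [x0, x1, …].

SEQ = [MISS, MISS, VC-HIT, VC-HIT, MISS, L1-HIT, L1-HIT, L1-HIT]

#0 0x2f→b11/s1 MISS; vc=[]
#1 0x26→b9/s1 MISS; vc=[11]
#2 0x2e→b11/s1 VC-HIT; vc=[9]
#3 0x27→b9/s1 VC-HIT; vc=[11]
#4 0x34→b13/s1 MISS; vc=[11,9]
#5 0x35→b13/s1 L1-HIT; vc=[11,9]
#6 0x37→b13/s1 L1-HIT; vc=[11,9]
#7 0x36→b13/s1 L1-HIT; vc=[11,9]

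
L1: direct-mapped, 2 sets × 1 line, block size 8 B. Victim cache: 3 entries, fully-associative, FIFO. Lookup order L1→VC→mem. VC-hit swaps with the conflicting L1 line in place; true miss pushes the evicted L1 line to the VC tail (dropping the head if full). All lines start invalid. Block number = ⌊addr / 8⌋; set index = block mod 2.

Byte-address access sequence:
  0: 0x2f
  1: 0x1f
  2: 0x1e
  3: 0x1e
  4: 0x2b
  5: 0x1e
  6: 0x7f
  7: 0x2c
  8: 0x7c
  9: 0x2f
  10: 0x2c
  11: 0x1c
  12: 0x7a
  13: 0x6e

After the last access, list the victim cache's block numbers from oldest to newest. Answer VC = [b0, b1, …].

#0 0x2f→b5/s1 MISS; vc=[]
#1 0x1f→b3/s1 MISS; vc=[5]
#2 0x1e→b3/s1 L1-HIT; vc=[5]
#3 0x1e→b3/s1 L1-HIT; vc=[5]
#4 0x2b→b5/s1 VC-HIT; vc=[3]
#5 0x1e→b3/s1 VC-HIT; vc=[5]
#6 0x7f→b15/s1 MISS; vc=[5,3]
#7 0x2c→b5/s1 VC-HIT; vc=[15,3]
#8 0x7c→b15/s1 VC-HIT; vc=[5,3]
#9 0x2f→b5/s1 VC-HIT; vc=[15,3]
#10 0x2c→b5/s1 L1-HIT; vc=[15,3]
#11 0x1c→b3/s1 VC-HIT; vc=[15,5]
#12 0x7a→b15/s1 VC-HIT; vc=[3,5]
#13 0x6e→b13/s1 MISS; vc=[3,5,15]

VC = [3, 5, 15]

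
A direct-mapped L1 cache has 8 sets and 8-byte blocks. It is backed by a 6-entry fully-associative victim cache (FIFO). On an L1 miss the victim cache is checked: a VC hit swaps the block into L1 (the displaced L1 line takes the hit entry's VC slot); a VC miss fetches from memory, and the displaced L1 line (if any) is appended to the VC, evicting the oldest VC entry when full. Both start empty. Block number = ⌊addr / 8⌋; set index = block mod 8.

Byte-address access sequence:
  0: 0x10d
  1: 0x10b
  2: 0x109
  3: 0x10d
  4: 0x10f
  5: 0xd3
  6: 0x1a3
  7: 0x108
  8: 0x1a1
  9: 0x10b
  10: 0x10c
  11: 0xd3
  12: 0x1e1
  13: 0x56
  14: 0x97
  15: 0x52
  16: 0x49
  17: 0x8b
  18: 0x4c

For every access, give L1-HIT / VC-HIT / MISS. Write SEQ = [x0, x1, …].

0: 0x10d (blk 33, set 1) → MISS  vc=[]
1: 0x10b (blk 33, set 1) → L1-HIT  vc=[]
2: 0x109 (blk 33, set 1) → L1-HIT  vc=[]
3: 0x10d (blk 33, set 1) → L1-HIT  vc=[]
4: 0x10f (blk 33, set 1) → L1-HIT  vc=[]
5: 0xd3 (blk 26, set 2) → MISS  vc=[]
6: 0x1a3 (blk 52, set 4) → MISS  vc=[]
7: 0x108 (blk 33, set 1) → L1-HIT  vc=[]
8: 0x1a1 (blk 52, set 4) → L1-HIT  vc=[]
9: 0x10b (blk 33, set 1) → L1-HIT  vc=[]
10: 0x10c (blk 33, set 1) → L1-HIT  vc=[]
11: 0xd3 (blk 26, set 2) → L1-HIT  vc=[]
12: 0x1e1 (blk 60, set 4) → MISS  vc=[52]
13: 0x56 (blk 10, set 2) → MISS  vc=[52, 26]
14: 0x97 (blk 18, set 2) → MISS  vc=[52, 26, 10]
15: 0x52 (blk 10, set 2) → VC-HIT  vc=[52, 26, 18]
16: 0x49 (blk 9, set 1) → MISS  vc=[52, 26, 18, 33]
17: 0x8b (blk 17, set 1) → MISS  vc=[52, 26, 18, 33, 9]
18: 0x4c (blk 9, set 1) → VC-HIT  vc=[52, 26, 18, 33, 17]

SEQ = [MISS, L1-HIT, L1-HIT, L1-HIT, L1-HIT, MISS, MISS, L1-HIT, L1-HIT, L1-HIT, L1-HIT, L1-HIT, MISS, MISS, MISS, VC-HIT, MISS, MISS, VC-HIT]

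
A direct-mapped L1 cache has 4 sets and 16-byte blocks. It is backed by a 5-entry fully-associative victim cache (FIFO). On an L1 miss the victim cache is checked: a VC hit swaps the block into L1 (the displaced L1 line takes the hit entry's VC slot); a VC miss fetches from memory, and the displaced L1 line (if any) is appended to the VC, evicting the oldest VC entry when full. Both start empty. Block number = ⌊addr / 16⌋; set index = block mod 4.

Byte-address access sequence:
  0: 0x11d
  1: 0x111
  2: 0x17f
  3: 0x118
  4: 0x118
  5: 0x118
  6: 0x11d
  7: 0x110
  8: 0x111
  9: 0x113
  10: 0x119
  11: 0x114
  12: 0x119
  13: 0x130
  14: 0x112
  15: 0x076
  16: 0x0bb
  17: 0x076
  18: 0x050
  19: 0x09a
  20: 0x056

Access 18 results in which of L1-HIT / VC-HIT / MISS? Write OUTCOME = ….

OUTCOME = MISS

  [0] addr=0x11d blk=17 s=1: MISS | VC []
  [1] addr=0x111 blk=17 s=1: L1-HIT | VC []
  [2] addr=0x17f blk=23 s=3: MISS | VC []
  [3] addr=0x118 blk=17 s=1: L1-HIT | VC []
  [4] addr=0x118 blk=17 s=1: L1-HIT | VC []
  [5] addr=0x118 blk=17 s=1: L1-HIT | VC []
  [6] addr=0x11d blk=17 s=1: L1-HIT | VC []
  [7] addr=0x110 blk=17 s=1: L1-HIT | VC []
  [8] addr=0x111 blk=17 s=1: L1-HIT | VC []
  [9] addr=0x113 blk=17 s=1: L1-HIT | VC []
  [10] addr=0x119 blk=17 s=1: L1-HIT | VC []
  [11] addr=0x114 blk=17 s=1: L1-HIT | VC []
  [12] addr=0x119 blk=17 s=1: L1-HIT | VC []
  [13] addr=0x130 blk=19 s=3: MISS | VC [23]
  [14] addr=0x112 blk=17 s=1: L1-HIT | VC [23]
  [15] addr=0x76 blk=7 s=3: MISS | VC [23, 19]
  [16] addr=0xbb blk=11 s=3: MISS | VC [23, 19, 7]
  [17] addr=0x76 blk=7 s=3: VC-HIT | VC [23, 19, 11]
  [18] addr=0x50 blk=5 s=1: MISS | VC [23, 19, 11, 17]
  [19] addr=0x9a blk=9 s=1: MISS | VC [23, 19, 11, 17, 5]
  [20] addr=0x56 blk=5 s=1: VC-HIT | VC [23, 19, 11, 17, 9]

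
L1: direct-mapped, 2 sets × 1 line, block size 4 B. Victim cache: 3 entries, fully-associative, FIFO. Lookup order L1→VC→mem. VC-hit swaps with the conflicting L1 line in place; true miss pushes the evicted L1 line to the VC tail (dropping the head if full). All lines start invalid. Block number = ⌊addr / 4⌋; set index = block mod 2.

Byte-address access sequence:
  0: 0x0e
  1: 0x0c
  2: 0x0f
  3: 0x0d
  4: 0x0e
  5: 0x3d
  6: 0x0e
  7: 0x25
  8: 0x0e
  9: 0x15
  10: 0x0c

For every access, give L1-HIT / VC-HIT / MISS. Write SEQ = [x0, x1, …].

SEQ = [MISS, L1-HIT, L1-HIT, L1-HIT, L1-HIT, MISS, VC-HIT, MISS, VC-HIT, MISS, VC-HIT]

  [0] addr=0xe blk=3 s=1: MISS | VC []
  [1] addr=0xc blk=3 s=1: L1-HIT | VC []
  [2] addr=0xf blk=3 s=1: L1-HIT | VC []
  [3] addr=0xd blk=3 s=1: L1-HIT | VC []
  [4] addr=0xe blk=3 s=1: L1-HIT | VC []
  [5] addr=0x3d blk=15 s=1: MISS | VC [3]
  [6] addr=0xe blk=3 s=1: VC-HIT | VC [15]
  [7] addr=0x25 blk=9 s=1: MISS | VC [15, 3]
  [8] addr=0xe blk=3 s=1: VC-HIT | VC [15, 9]
  [9] addr=0x15 blk=5 s=1: MISS | VC [15, 9, 3]
  [10] addr=0xc blk=3 s=1: VC-HIT | VC [15, 9, 5]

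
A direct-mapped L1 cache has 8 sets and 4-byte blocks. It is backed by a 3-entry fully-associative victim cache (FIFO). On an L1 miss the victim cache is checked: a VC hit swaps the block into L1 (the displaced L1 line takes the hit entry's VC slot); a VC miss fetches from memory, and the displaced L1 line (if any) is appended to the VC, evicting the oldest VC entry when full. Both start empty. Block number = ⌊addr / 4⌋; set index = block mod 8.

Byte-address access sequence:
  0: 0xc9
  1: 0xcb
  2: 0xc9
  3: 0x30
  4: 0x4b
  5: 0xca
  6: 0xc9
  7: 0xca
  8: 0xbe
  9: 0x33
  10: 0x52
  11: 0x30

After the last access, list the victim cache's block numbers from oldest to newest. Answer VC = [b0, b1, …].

#0 0xc9→b50/s2 MISS; vc=[]
#1 0xcb→b50/s2 L1-HIT; vc=[]
#2 0xc9→b50/s2 L1-HIT; vc=[]
#3 0x30→b12/s4 MISS; vc=[]
#4 0x4b→b18/s2 MISS; vc=[50]
#5 0xca→b50/s2 VC-HIT; vc=[18]
#6 0xc9→b50/s2 L1-HIT; vc=[18]
#7 0xca→b50/s2 L1-HIT; vc=[18]
#8 0xbe→b47/s7 MISS; vc=[18]
#9 0x33→b12/s4 L1-HIT; vc=[18]
#10 0x52→b20/s4 MISS; vc=[18,12]
#11 0x30→b12/s4 VC-HIT; vc=[18,20]

VC = [18, 20]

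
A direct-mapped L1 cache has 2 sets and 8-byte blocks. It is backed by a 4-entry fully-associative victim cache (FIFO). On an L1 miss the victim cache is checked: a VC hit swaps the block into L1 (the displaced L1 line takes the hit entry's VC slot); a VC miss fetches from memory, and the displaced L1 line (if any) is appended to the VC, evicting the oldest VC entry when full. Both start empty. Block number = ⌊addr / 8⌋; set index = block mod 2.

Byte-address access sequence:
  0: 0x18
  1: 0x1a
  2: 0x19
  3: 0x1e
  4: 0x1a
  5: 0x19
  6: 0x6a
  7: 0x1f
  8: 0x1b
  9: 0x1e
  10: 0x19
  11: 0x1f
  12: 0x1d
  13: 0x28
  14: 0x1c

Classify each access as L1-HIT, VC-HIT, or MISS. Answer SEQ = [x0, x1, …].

SEQ = [MISS, L1-HIT, L1-HIT, L1-HIT, L1-HIT, L1-HIT, MISS, VC-HIT, L1-HIT, L1-HIT, L1-HIT, L1-HIT, L1-HIT, MISS, VC-HIT]

0: 0x18 (blk 3, set 1) → MISS  vc=[]
1: 0x1a (blk 3, set 1) → L1-HIT  vc=[]
2: 0x19 (blk 3, set 1) → L1-HIT  vc=[]
3: 0x1e (blk 3, set 1) → L1-HIT  vc=[]
4: 0x1a (blk 3, set 1) → L1-HIT  vc=[]
5: 0x19 (blk 3, set 1) → L1-HIT  vc=[]
6: 0x6a (blk 13, set 1) → MISS  vc=[3]
7: 0x1f (blk 3, set 1) → VC-HIT  vc=[13]
8: 0x1b (blk 3, set 1) → L1-HIT  vc=[13]
9: 0x1e (blk 3, set 1) → L1-HIT  vc=[13]
10: 0x19 (blk 3, set 1) → L1-HIT  vc=[13]
11: 0x1f (blk 3, set 1) → L1-HIT  vc=[13]
12: 0x1d (blk 3, set 1) → L1-HIT  vc=[13]
13: 0x28 (blk 5, set 1) → MISS  vc=[13, 3]
14: 0x1c (blk 3, set 1) → VC-HIT  vc=[13, 5]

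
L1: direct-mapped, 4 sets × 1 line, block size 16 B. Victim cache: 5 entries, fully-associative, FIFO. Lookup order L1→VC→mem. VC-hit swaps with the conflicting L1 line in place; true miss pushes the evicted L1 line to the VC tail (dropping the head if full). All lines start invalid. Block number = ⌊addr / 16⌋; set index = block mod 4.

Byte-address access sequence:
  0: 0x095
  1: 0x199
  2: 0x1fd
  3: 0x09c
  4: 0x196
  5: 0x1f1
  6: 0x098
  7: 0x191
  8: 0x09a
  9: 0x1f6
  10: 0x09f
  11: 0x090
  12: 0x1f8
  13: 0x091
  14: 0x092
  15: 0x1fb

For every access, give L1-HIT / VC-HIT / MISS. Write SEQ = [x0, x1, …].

SEQ = [MISS, MISS, MISS, VC-HIT, VC-HIT, L1-HIT, VC-HIT, VC-HIT, VC-HIT, L1-HIT, L1-HIT, L1-HIT, L1-HIT, L1-HIT, L1-HIT, L1-HIT]

#0 0x95→b9/s1 MISS; vc=[]
#1 0x199→b25/s1 MISS; vc=[9]
#2 0x1fd→b31/s3 MISS; vc=[9]
#3 0x9c→b9/s1 VC-HIT; vc=[25]
#4 0x196→b25/s1 VC-HIT; vc=[9]
#5 0x1f1→b31/s3 L1-HIT; vc=[9]
#6 0x98→b9/s1 VC-HIT; vc=[25]
#7 0x191→b25/s1 VC-HIT; vc=[9]
#8 0x9a→b9/s1 VC-HIT; vc=[25]
#9 0x1f6→b31/s3 L1-HIT; vc=[25]
#10 0x9f→b9/s1 L1-HIT; vc=[25]
#11 0x90→b9/s1 L1-HIT; vc=[25]
#12 0x1f8→b31/s3 L1-HIT; vc=[25]
#13 0x91→b9/s1 L1-HIT; vc=[25]
#14 0x92→b9/s1 L1-HIT; vc=[25]
#15 0x1fb→b31/s3 L1-HIT; vc=[25]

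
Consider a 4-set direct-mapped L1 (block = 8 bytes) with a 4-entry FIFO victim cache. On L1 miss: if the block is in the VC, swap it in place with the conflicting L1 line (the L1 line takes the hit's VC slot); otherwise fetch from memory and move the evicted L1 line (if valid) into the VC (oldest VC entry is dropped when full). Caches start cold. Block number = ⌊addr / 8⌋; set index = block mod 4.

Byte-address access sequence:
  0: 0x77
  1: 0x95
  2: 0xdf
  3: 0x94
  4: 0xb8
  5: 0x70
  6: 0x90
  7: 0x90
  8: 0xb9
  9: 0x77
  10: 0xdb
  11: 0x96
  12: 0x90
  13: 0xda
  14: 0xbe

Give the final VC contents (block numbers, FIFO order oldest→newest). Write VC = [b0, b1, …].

VC = [14, 27]

#0 0x77→b14/s2 MISS; vc=[]
#1 0x95→b18/s2 MISS; vc=[14]
#2 0xdf→b27/s3 MISS; vc=[14]
#3 0x94→b18/s2 L1-HIT; vc=[14]
#4 0xb8→b23/s3 MISS; vc=[14,27]
#5 0x70→b14/s2 VC-HIT; vc=[18,27]
#6 0x90→b18/s2 VC-HIT; vc=[14,27]
#7 0x90→b18/s2 L1-HIT; vc=[14,27]
#8 0xb9→b23/s3 L1-HIT; vc=[14,27]
#9 0x77→b14/s2 VC-HIT; vc=[18,27]
#10 0xdb→b27/s3 VC-HIT; vc=[18,23]
#11 0x96→b18/s2 VC-HIT; vc=[14,23]
#12 0x90→b18/s2 L1-HIT; vc=[14,23]
#13 0xda→b27/s3 L1-HIT; vc=[14,23]
#14 0xbe→b23/s3 VC-HIT; vc=[14,27]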